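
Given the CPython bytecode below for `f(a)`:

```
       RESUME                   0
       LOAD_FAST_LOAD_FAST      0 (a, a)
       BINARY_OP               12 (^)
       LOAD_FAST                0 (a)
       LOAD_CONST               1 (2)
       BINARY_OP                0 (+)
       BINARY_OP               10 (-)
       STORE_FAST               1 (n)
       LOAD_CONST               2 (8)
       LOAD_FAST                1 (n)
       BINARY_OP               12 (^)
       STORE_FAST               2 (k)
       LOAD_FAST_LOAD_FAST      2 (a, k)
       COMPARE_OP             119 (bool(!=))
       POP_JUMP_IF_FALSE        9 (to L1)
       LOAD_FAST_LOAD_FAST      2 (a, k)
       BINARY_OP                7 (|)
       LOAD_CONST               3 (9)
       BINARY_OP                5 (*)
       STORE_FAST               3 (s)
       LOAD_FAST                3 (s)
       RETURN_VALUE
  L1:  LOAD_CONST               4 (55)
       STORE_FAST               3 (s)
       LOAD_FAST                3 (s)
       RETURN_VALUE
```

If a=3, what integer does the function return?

LOAD_FAST_LOAD_FAST a,a → push 3,3. Stack: [3, 3]
BINARY_OP ^ → 3 ^ 3 = 0. Stack: [0]
LOAD_FAST a → push 3. Stack: [0, 3]
LOAD_CONST → push 2. Stack: [0, 3, 2]
BINARY_OP + → 3 + 2 = 5. Stack: [0, 5]
BINARY_OP - → 0 - 5 = -5. Stack: [-5]
STORE_FAST n → n=-5. Stack: []
LOAD_CONST → push 8. Stack: [8]
LOAD_FAST n → push -5. Stack: [8, -5]
BINARY_OP ^ → 8 ^ -5 = -13. Stack: [-13]
STORE_FAST k → k=-13. Stack: []
LOAD_FAST_LOAD_FAST a,k → push 3,-13. Stack: [3, -13]
COMPARE_OP bool(!=) → 3 vs -13 = True. Stack: [True]
POP_JUMP_IF_FALSE → pop True; no jump. Stack: []
LOAD_FAST_LOAD_FAST a,k → push 3,-13. Stack: [3, -13]
BINARY_OP | → 3 | -13 = -13. Stack: [-13]
LOAD_CONST → push 9. Stack: [-13, 9]
BINARY_OP * → -13 * 9 = -117. Stack: [-117]
STORE_FAST s → s=-117. Stack: []
LOAD_FAST s → push -117. Stack: [-117]
RETURN_VALUE → return -117.

-117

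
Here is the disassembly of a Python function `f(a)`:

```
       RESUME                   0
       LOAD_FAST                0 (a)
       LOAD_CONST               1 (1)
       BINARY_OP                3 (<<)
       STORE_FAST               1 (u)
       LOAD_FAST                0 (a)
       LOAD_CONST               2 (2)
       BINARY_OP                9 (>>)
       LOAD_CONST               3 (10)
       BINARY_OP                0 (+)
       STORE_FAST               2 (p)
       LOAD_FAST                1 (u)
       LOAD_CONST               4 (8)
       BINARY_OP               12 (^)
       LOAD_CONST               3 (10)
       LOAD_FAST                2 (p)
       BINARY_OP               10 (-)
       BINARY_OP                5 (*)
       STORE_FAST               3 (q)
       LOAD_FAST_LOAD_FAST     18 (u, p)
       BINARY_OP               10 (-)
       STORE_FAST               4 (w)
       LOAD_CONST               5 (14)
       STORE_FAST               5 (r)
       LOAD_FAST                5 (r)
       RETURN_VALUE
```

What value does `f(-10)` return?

14

LOAD_FAST a → push -10. Stack: [-10]
LOAD_CONST → push 1. Stack: [-10, 1]
BINARY_OP << → -10 << 1 = -20. Stack: [-20]
STORE_FAST u → u=-20. Stack: []
LOAD_FAST a → push -10. Stack: [-10]
LOAD_CONST → push 2. Stack: [-10, 2]
BINARY_OP >> → -10 >> 2 = -3. Stack: [-3]
LOAD_CONST → push 10. Stack: [-3, 10]
BINARY_OP + → -3 + 10 = 7. Stack: [7]
STORE_FAST p → p=7. Stack: []
LOAD_FAST u → push -20. Stack: [-20]
LOAD_CONST → push 8. Stack: [-20, 8]
BINARY_OP ^ → -20 ^ 8 = -28. Stack: [-28]
LOAD_CONST → push 10. Stack: [-28, 10]
LOAD_FAST p → push 7. Stack: [-28, 10, 7]
BINARY_OP - → 10 - 7 = 3. Stack: [-28, 3]
BINARY_OP * → -28 * 3 = -84. Stack: [-84]
STORE_FAST q → q=-84. Stack: []
LOAD_FAST_LOAD_FAST u,p → push -20,7. Stack: [-20, 7]
BINARY_OP - → -20 - 7 = -27. Stack: [-27]
STORE_FAST w → w=-27. Stack: []
LOAD_CONST → push 14. Stack: [14]
STORE_FAST r → r=14. Stack: []
LOAD_FAST r → push 14. Stack: [14]
RETURN_VALUE → return 14.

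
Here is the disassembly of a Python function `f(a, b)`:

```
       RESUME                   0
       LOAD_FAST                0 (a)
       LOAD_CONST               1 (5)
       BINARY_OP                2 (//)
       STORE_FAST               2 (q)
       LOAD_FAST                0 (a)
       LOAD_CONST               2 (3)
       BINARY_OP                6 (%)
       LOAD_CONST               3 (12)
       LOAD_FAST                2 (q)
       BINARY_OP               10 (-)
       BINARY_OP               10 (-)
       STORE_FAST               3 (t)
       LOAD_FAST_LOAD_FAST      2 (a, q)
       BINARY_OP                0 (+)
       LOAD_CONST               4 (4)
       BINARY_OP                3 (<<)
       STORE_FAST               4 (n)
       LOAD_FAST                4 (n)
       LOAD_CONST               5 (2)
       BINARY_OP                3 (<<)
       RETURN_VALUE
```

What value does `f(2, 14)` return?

128

LOAD_FAST a → push 2. Stack: [2]
LOAD_CONST → push 5. Stack: [2, 5]
BINARY_OP // → 2 // 5 = 0. Stack: [0]
STORE_FAST q → q=0. Stack: []
LOAD_FAST a → push 2. Stack: [2]
LOAD_CONST → push 3. Stack: [2, 3]
BINARY_OP % → 2 % 3 = 2. Stack: [2]
LOAD_CONST → push 12. Stack: [2, 12]
LOAD_FAST q → push 0. Stack: [2, 12, 0]
BINARY_OP - → 12 - 0 = 12. Stack: [2, 12]
BINARY_OP - → 2 - 12 = -10. Stack: [-10]
STORE_FAST t → t=-10. Stack: []
LOAD_FAST_LOAD_FAST a,q → push 2,0. Stack: [2, 0]
BINARY_OP + → 2 + 0 = 2. Stack: [2]
LOAD_CONST → push 4. Stack: [2, 4]
BINARY_OP << → 2 << 4 = 32. Stack: [32]
STORE_FAST n → n=32. Stack: []
LOAD_FAST n → push 32. Stack: [32]
LOAD_CONST → push 2. Stack: [32, 2]
BINARY_OP << → 32 << 2 = 128. Stack: [128]
RETURN_VALUE → return 128.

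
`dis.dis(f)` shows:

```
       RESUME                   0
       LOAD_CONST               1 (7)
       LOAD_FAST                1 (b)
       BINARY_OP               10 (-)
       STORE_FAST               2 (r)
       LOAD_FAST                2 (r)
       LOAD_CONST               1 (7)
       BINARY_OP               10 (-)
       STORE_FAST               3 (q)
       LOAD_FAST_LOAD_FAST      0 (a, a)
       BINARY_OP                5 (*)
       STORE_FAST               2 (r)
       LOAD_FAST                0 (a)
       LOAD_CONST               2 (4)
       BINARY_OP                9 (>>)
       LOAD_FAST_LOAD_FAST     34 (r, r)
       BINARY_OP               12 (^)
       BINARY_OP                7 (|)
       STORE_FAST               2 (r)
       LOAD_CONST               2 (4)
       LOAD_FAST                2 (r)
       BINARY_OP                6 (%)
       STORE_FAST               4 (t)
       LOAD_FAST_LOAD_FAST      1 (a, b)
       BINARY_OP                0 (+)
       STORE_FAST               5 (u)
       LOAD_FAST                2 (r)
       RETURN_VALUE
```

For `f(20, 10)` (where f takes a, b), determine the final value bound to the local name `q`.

LOAD_CONST → push 7. Stack: [7]
LOAD_FAST b → push 10. Stack: [7, 10]
BINARY_OP - → 7 - 10 = -3. Stack: [-3]
STORE_FAST r → r=-3. Stack: []
LOAD_FAST r → push -3. Stack: [-3]
LOAD_CONST → push 7. Stack: [-3, 7]
BINARY_OP - → -3 - 7 = -10. Stack: [-10]
STORE_FAST q → q=-10. Stack: []
LOAD_FAST_LOAD_FAST a,a → push 20,20. Stack: [20, 20]
BINARY_OP * → 20 * 20 = 400. Stack: [400]
STORE_FAST r → r=400. Stack: []
LOAD_FAST a → push 20. Stack: [20]
LOAD_CONST → push 4. Stack: [20, 4]
BINARY_OP >> → 20 >> 4 = 1. Stack: [1]
LOAD_FAST_LOAD_FAST r,r → push 400,400. Stack: [1, 400, 400]
BINARY_OP ^ → 400 ^ 400 = 0. Stack: [1, 0]
BINARY_OP | → 1 | 0 = 1. Stack: [1]
STORE_FAST r → r=1. Stack: []
LOAD_CONST → push 4. Stack: [4]
LOAD_FAST r → push 1. Stack: [4, 1]
BINARY_OP % → 4 % 1 = 0. Stack: [0]
STORE_FAST t → t=0. Stack: []
LOAD_FAST_LOAD_FAST a,b → push 20,10. Stack: [20, 10]
BINARY_OP + → 20 + 10 = 30. Stack: [30]
STORE_FAST u → u=30. Stack: []
LOAD_FAST r → push 1. Stack: [1]
RETURN_VALUE → return 1.

-10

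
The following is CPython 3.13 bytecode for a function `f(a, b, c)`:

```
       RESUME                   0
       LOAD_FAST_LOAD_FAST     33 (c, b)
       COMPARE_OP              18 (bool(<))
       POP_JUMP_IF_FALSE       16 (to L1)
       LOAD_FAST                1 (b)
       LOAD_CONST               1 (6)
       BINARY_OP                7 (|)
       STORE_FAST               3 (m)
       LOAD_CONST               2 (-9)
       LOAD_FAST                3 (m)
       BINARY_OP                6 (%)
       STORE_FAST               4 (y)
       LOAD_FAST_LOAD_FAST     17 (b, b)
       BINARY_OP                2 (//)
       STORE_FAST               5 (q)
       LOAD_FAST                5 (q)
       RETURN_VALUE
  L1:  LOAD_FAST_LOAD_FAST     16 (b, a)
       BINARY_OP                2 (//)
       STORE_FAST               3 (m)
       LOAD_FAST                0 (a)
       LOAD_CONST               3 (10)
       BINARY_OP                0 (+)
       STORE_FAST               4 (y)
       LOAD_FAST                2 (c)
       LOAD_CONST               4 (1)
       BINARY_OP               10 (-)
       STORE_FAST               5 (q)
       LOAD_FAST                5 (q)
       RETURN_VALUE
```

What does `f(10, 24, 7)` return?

LOAD_FAST_LOAD_FAST c,b → push 7,24. Stack: [7, 24]
COMPARE_OP bool(<) → 7 vs 24 = True. Stack: [True]
POP_JUMP_IF_FALSE → pop True; no jump. Stack: []
LOAD_FAST b → push 24. Stack: [24]
LOAD_CONST → push 6. Stack: [24, 6]
BINARY_OP | → 24 | 6 = 30. Stack: [30]
STORE_FAST m → m=30. Stack: []
LOAD_CONST → push -9. Stack: [-9]
LOAD_FAST m → push 30. Stack: [-9, 30]
BINARY_OP % → -9 % 30 = 21. Stack: [21]
STORE_FAST y → y=21. Stack: []
LOAD_FAST_LOAD_FAST b,b → push 24,24. Stack: [24, 24]
BINARY_OP // → 24 // 24 = 1. Stack: [1]
STORE_FAST q → q=1. Stack: []
LOAD_FAST q → push 1. Stack: [1]
RETURN_VALUE → return 1.

1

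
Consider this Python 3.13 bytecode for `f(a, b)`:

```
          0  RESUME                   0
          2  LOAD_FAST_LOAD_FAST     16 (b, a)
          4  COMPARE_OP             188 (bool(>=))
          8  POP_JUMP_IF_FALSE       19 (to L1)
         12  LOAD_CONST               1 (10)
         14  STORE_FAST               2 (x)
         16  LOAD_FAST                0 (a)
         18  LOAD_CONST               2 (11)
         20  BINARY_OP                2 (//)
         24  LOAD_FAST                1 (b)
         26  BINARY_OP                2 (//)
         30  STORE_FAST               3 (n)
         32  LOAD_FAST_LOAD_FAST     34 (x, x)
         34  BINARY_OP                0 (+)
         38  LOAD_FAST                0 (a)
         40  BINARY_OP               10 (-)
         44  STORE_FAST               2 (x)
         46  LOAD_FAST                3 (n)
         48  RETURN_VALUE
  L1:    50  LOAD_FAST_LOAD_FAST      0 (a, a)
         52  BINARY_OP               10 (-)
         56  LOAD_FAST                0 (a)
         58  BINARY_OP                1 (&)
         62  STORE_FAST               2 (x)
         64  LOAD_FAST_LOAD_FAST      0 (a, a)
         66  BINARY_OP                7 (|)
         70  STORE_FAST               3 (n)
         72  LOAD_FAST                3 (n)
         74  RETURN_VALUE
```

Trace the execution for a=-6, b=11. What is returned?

-1

LOAD_FAST_LOAD_FAST b,a → push 11,-6. Stack: [11, -6]
COMPARE_OP bool(>=) → 11 vs -6 = True. Stack: [True]
POP_JUMP_IF_FALSE → pop True; no jump. Stack: []
LOAD_CONST → push 10. Stack: [10]
STORE_FAST x → x=10. Stack: []
LOAD_FAST a → push -6. Stack: [-6]
LOAD_CONST → push 11. Stack: [-6, 11]
BINARY_OP // → -6 // 11 = -1. Stack: [-1]
LOAD_FAST b → push 11. Stack: [-1, 11]
BINARY_OP // → -1 // 11 = -1. Stack: [-1]
STORE_FAST n → n=-1. Stack: []
LOAD_FAST_LOAD_FAST x,x → push 10,10. Stack: [10, 10]
BINARY_OP + → 10 + 10 = 20. Stack: [20]
LOAD_FAST a → push -6. Stack: [20, -6]
BINARY_OP - → 20 - -6 = 26. Stack: [26]
STORE_FAST x → x=26. Stack: []
LOAD_FAST n → push -1. Stack: [-1]
RETURN_VALUE → return -1.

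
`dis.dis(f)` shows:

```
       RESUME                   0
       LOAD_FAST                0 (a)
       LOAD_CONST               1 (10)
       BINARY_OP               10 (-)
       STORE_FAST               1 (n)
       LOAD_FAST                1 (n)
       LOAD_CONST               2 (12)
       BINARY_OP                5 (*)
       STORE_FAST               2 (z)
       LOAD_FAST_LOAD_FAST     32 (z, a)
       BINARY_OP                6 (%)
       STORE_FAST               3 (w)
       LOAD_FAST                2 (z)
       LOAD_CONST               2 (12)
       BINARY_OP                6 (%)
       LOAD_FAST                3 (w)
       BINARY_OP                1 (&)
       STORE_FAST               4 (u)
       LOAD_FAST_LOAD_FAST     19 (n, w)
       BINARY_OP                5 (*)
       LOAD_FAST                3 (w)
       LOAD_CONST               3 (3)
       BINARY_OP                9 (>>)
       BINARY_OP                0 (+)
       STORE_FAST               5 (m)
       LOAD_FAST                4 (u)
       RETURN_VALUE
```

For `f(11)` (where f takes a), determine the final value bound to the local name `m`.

LOAD_FAST a → push 11. Stack: [11]
LOAD_CONST → push 10. Stack: [11, 10]
BINARY_OP - → 11 - 10 = 1. Stack: [1]
STORE_FAST n → n=1. Stack: []
LOAD_FAST n → push 1. Stack: [1]
LOAD_CONST → push 12. Stack: [1, 12]
BINARY_OP * → 1 * 12 = 12. Stack: [12]
STORE_FAST z → z=12. Stack: []
LOAD_FAST_LOAD_FAST z,a → push 12,11. Stack: [12, 11]
BINARY_OP % → 12 % 11 = 1. Stack: [1]
STORE_FAST w → w=1. Stack: []
LOAD_FAST z → push 12. Stack: [12]
LOAD_CONST → push 12. Stack: [12, 12]
BINARY_OP % → 12 % 12 = 0. Stack: [0]
LOAD_FAST w → push 1. Stack: [0, 1]
BINARY_OP & → 0 & 1 = 0. Stack: [0]
STORE_FAST u → u=0. Stack: []
LOAD_FAST_LOAD_FAST n,w → push 1,1. Stack: [1, 1]
BINARY_OP * → 1 * 1 = 1. Stack: [1]
LOAD_FAST w → push 1. Stack: [1, 1]
LOAD_CONST → push 3. Stack: [1, 1, 3]
BINARY_OP >> → 1 >> 3 = 0. Stack: [1, 0]
BINARY_OP + → 1 + 0 = 1. Stack: [1]
STORE_FAST m → m=1. Stack: []
LOAD_FAST u → push 0. Stack: [0]
RETURN_VALUE → return 0.

1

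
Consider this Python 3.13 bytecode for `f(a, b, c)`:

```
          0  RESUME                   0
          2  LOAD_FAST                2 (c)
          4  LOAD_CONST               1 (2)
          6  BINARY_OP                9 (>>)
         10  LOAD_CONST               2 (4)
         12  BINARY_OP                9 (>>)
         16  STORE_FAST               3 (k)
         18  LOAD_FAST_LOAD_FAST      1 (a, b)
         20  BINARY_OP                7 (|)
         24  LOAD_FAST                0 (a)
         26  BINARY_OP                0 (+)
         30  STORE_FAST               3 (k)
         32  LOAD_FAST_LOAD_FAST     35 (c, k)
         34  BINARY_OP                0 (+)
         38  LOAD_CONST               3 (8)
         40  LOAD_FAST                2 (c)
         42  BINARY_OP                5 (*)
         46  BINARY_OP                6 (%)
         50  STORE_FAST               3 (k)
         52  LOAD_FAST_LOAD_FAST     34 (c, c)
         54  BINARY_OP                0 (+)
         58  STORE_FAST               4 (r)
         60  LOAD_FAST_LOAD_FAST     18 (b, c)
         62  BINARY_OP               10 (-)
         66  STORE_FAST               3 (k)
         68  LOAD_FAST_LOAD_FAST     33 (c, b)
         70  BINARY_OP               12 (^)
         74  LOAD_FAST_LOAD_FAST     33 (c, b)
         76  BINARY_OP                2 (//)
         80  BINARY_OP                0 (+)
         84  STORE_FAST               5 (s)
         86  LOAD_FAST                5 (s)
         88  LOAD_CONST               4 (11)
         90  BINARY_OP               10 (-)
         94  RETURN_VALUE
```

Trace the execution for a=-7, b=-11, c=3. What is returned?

LOAD_FAST c → push 3. Stack: [3]
LOAD_CONST → push 2. Stack: [3, 2]
BINARY_OP >> → 3 >> 2 = 0. Stack: [0]
LOAD_CONST → push 4. Stack: [0, 4]
BINARY_OP >> → 0 >> 4 = 0. Stack: [0]
STORE_FAST k → k=0. Stack: []
LOAD_FAST_LOAD_FAST a,b → push -7,-11. Stack: [-7, -11]
BINARY_OP | → -7 | -11 = -3. Stack: [-3]
LOAD_FAST a → push -7. Stack: [-3, -7]
BINARY_OP + → -3 + -7 = -10. Stack: [-10]
STORE_FAST k → k=-10. Stack: []
LOAD_FAST_LOAD_FAST c,k → push 3,-10. Stack: [3, -10]
BINARY_OP + → 3 + -10 = -7. Stack: [-7]
LOAD_CONST → push 8. Stack: [-7, 8]
LOAD_FAST c → push 3. Stack: [-7, 8, 3]
BINARY_OP * → 8 * 3 = 24. Stack: [-7, 24]
BINARY_OP % → -7 % 24 = 17. Stack: [17]
STORE_FAST k → k=17. Stack: []
LOAD_FAST_LOAD_FAST c,c → push 3,3. Stack: [3, 3]
BINARY_OP + → 3 + 3 = 6. Stack: [6]
STORE_FAST r → r=6. Stack: []
LOAD_FAST_LOAD_FAST b,c → push -11,3. Stack: [-11, 3]
BINARY_OP - → -11 - 3 = -14. Stack: [-14]
STORE_FAST k → k=-14. Stack: []
LOAD_FAST_LOAD_FAST c,b → push 3,-11. Stack: [3, -11]
BINARY_OP ^ → 3 ^ -11 = -10. Stack: [-10]
LOAD_FAST_LOAD_FAST c,b → push 3,-11. Stack: [-10, 3, -11]
BINARY_OP // → 3 // -11 = -1. Stack: [-10, -1]
BINARY_OP + → -10 + -1 = -11. Stack: [-11]
STORE_FAST s → s=-11. Stack: []
LOAD_FAST s → push -11. Stack: [-11]
LOAD_CONST → push 11. Stack: [-11, 11]
BINARY_OP - → -11 - 11 = -22. Stack: [-22]
RETURN_VALUE → return -22.

-22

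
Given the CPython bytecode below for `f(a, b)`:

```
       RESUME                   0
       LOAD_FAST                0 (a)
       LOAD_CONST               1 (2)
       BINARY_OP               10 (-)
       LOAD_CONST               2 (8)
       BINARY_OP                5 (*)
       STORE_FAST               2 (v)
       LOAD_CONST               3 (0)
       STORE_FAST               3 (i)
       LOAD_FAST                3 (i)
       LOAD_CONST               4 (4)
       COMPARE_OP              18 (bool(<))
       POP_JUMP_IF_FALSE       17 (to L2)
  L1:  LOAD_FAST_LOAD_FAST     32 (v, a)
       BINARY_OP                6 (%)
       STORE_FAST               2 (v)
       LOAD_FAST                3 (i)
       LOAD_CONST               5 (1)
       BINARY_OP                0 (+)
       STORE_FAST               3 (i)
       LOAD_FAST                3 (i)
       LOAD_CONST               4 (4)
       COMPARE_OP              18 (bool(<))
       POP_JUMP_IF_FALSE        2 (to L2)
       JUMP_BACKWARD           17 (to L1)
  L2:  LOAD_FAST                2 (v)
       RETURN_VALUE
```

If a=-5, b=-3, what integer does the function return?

-1

LOAD_FAST a → push -5. Stack: [-5]
LOAD_CONST → push 2. Stack: [-5, 2]
BINARY_OP - → -5 - 2 = -7. Stack: [-7]
LOAD_CONST → push 8. Stack: [-7, 8]
BINARY_OP * → -7 * 8 = -56. Stack: [-56]
STORE_FAST v → v=-56. Stack: []
LOAD_CONST → push 0. Stack: [0]
STORE_FAST i → i=0. Stack: []
LOAD_FAST i → push 0. Stack: [0]
LOAD_CONST → push 4. Stack: [0, 4]
COMPARE_OP bool(<) → 0 vs 4 = True. Stack: [True]
POP_JUMP_IF_FALSE → pop True; no jump. Stack: []
LOAD_FAST_LOAD_FAST v,a → push -56,-5. Stack: [-56, -5]
BINARY_OP % → -56 % -5 = -1. Stack: [-1]
STORE_FAST v → v=-1. Stack: []
LOAD_FAST i → push 0. Stack: [0]
LOAD_CONST → push 1. Stack: [0, 1]
BINARY_OP + → 0 + 1 = 1. Stack: [1]
STORE_FAST i → i=1. Stack: []
LOAD_FAST i → push 1. Stack: [1]
LOAD_CONST → push 4. Stack: [1, 4]
COMPARE_OP bool(<) → 1 vs 4 = True. Stack: [True]
POP_JUMP_IF_FALSE → pop True; no jump. Stack: []
LOAD_FAST_LOAD_FAST v,a → push -1,-5. Stack: [-1, -5]
BINARY_OP % → -1 % -5 = -1. Stack: [-1]
STORE_FAST v → v=-1. Stack: []
LOAD_FAST i → push 1. Stack: [1]
LOAD_CONST → push 1. Stack: [1, 1]
BINARY_OP + → 1 + 1 = 2. Stack: [2]
STORE_FAST i → i=2. Stack: []
LOAD_FAST i → push 2. Stack: [2]
LOAD_CONST → push 4. Stack: [2, 4]
COMPARE_OP bool(<) → 2 vs 4 = True. Stack: [True]
POP_JUMP_IF_FALSE → pop True; no jump. Stack: []
LOAD_FAST_LOAD_FAST v,a → push -1,-5. Stack: [-1, -5]
BINARY_OP % → -1 % -5 = -1. Stack: [-1]
STORE_FAST v → v=-1. Stack: []
LOAD_FAST i → push 2. Stack: [2]
LOAD_CONST → push 1. Stack: [2, 1]
BINARY_OP + → 2 + 1 = 3. Stack: [3]
STORE_FAST i → i=3. Stack: []
LOAD_FAST i → push 3. Stack: [3]
LOAD_CONST → push 4. Stack: [3, 4]
COMPARE_OP bool(<) → 3 vs 4 = True. Stack: [True]
POP_JUMP_IF_FALSE → pop True; no jump. Stack: []
LOAD_FAST_LOAD_FAST v,a → push -1,-5. Stack: [-1, -5]
BINARY_OP % → -1 % -5 = -1. Stack: [-1]
STORE_FAST v → v=-1. Stack: []
LOAD_FAST i → push 3. Stack: [3]
LOAD_CONST → push 1. Stack: [3, 1]
BINARY_OP + → 3 + 1 = 4. Stack: [4]
STORE_FAST i → i=4. Stack: []
LOAD_FAST i → push 4. Stack: [4]
LOAD_CONST → push 4. Stack: [4, 4]
COMPARE_OP bool(<) → 4 vs 4 = False. Stack: [False]
POP_JUMP_IF_FALSE → pop False; jump. Stack: []
LOAD_FAST v → push -1. Stack: [-1]
RETURN_VALUE → return -1.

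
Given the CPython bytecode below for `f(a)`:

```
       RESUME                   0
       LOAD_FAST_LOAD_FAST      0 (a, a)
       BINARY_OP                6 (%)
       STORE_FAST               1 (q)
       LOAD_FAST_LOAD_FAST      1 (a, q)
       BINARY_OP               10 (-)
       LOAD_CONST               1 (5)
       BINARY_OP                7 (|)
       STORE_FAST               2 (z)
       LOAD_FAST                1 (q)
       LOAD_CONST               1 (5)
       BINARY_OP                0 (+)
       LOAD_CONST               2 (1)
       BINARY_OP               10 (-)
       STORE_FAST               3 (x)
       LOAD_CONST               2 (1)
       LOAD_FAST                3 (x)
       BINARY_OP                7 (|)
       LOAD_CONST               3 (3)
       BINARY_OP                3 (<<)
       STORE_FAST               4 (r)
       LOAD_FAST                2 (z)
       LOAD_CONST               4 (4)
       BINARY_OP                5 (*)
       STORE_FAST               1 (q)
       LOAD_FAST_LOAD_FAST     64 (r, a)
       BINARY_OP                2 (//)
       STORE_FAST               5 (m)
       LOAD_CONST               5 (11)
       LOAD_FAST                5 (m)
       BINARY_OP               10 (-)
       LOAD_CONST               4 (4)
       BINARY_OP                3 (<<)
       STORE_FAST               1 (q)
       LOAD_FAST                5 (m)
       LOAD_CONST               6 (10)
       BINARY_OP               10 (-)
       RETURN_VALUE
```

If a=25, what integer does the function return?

LOAD_FAST_LOAD_FAST a,a → push 25,25. Stack: [25, 25]
BINARY_OP % → 25 % 25 = 0. Stack: [0]
STORE_FAST q → q=0. Stack: []
LOAD_FAST_LOAD_FAST a,q → push 25,0. Stack: [25, 0]
BINARY_OP - → 25 - 0 = 25. Stack: [25]
LOAD_CONST → push 5. Stack: [25, 5]
BINARY_OP | → 25 | 5 = 29. Stack: [29]
STORE_FAST z → z=29. Stack: []
LOAD_FAST q → push 0. Stack: [0]
LOAD_CONST → push 5. Stack: [0, 5]
BINARY_OP + → 0 + 5 = 5. Stack: [5]
LOAD_CONST → push 1. Stack: [5, 1]
BINARY_OP - → 5 - 1 = 4. Stack: [4]
STORE_FAST x → x=4. Stack: []
LOAD_CONST → push 1. Stack: [1]
LOAD_FAST x → push 4. Stack: [1, 4]
BINARY_OP | → 1 | 4 = 5. Stack: [5]
LOAD_CONST → push 3. Stack: [5, 3]
BINARY_OP << → 5 << 3 = 40. Stack: [40]
STORE_FAST r → r=40. Stack: []
LOAD_FAST z → push 29. Stack: [29]
LOAD_CONST → push 4. Stack: [29, 4]
BINARY_OP * → 29 * 4 = 116. Stack: [116]
STORE_FAST q → q=116. Stack: []
LOAD_FAST_LOAD_FAST r,a → push 40,25. Stack: [40, 25]
BINARY_OP // → 40 // 25 = 1. Stack: [1]
STORE_FAST m → m=1. Stack: []
LOAD_CONST → push 11. Stack: [11]
LOAD_FAST m → push 1. Stack: [11, 1]
BINARY_OP - → 11 - 1 = 10. Stack: [10]
LOAD_CONST → push 4. Stack: [10, 4]
BINARY_OP << → 10 << 4 = 160. Stack: [160]
STORE_FAST q → q=160. Stack: []
LOAD_FAST m → push 1. Stack: [1]
LOAD_CONST → push 10. Stack: [1, 10]
BINARY_OP - → 1 - 10 = -9. Stack: [-9]
RETURN_VALUE → return -9.

-9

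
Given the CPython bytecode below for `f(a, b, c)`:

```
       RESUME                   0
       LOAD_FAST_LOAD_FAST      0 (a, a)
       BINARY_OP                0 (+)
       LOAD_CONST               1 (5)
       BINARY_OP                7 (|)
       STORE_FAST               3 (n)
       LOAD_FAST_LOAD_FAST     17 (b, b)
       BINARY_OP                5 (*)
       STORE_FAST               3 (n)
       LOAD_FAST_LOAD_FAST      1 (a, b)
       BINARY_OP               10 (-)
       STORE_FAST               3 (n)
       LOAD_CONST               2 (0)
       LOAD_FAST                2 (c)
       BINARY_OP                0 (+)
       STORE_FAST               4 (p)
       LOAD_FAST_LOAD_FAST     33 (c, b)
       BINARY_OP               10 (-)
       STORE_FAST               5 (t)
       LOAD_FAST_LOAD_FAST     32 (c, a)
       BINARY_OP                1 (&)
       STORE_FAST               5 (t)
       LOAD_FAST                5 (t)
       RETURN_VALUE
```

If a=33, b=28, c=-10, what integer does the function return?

32

LOAD_FAST_LOAD_FAST a,a → push 33,33. Stack: [33, 33]
BINARY_OP + → 33 + 33 = 66. Stack: [66]
LOAD_CONST → push 5. Stack: [66, 5]
BINARY_OP | → 66 | 5 = 71. Stack: [71]
STORE_FAST n → n=71. Stack: []
LOAD_FAST_LOAD_FAST b,b → push 28,28. Stack: [28, 28]
BINARY_OP * → 28 * 28 = 784. Stack: [784]
STORE_FAST n → n=784. Stack: []
LOAD_FAST_LOAD_FAST a,b → push 33,28. Stack: [33, 28]
BINARY_OP - → 33 - 28 = 5. Stack: [5]
STORE_FAST n → n=5. Stack: []
LOAD_CONST → push 0. Stack: [0]
LOAD_FAST c → push -10. Stack: [0, -10]
BINARY_OP + → 0 + -10 = -10. Stack: [-10]
STORE_FAST p → p=-10. Stack: []
LOAD_FAST_LOAD_FAST c,b → push -10,28. Stack: [-10, 28]
BINARY_OP - → -10 - 28 = -38. Stack: [-38]
STORE_FAST t → t=-38. Stack: []
LOAD_FAST_LOAD_FAST c,a → push -10,33. Stack: [-10, 33]
BINARY_OP & → -10 & 33 = 32. Stack: [32]
STORE_FAST t → t=32. Stack: []
LOAD_FAST t → push 32. Stack: [32]
RETURN_VALUE → return 32.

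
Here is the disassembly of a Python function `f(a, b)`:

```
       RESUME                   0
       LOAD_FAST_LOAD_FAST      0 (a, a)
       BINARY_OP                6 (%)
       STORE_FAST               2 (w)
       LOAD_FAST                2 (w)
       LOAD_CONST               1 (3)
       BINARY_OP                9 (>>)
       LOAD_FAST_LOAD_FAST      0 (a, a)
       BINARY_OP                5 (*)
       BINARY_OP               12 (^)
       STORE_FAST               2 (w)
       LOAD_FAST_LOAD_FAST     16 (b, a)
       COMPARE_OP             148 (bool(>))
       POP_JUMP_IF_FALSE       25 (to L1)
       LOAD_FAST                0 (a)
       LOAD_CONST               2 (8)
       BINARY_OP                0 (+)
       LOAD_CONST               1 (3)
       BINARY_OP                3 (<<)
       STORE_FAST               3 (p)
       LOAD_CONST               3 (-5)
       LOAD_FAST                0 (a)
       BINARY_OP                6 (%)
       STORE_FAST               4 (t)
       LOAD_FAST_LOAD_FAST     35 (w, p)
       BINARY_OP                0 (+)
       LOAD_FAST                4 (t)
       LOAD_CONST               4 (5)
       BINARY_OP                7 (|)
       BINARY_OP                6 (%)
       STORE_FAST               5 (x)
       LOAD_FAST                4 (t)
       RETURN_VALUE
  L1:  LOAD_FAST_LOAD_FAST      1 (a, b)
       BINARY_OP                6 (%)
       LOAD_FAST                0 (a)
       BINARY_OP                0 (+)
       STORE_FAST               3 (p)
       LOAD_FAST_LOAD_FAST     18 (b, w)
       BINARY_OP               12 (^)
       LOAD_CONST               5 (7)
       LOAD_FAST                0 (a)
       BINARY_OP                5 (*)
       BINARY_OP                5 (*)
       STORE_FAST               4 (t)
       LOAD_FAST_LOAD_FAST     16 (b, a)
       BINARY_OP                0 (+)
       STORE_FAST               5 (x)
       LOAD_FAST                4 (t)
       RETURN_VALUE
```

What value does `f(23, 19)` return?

LOAD_FAST_LOAD_FAST a,a → push 23,23. Stack: [23, 23]
BINARY_OP % → 23 % 23 = 0. Stack: [0]
STORE_FAST w → w=0. Stack: []
LOAD_FAST w → push 0. Stack: [0]
LOAD_CONST → push 3. Stack: [0, 3]
BINARY_OP >> → 0 >> 3 = 0. Stack: [0]
LOAD_FAST_LOAD_FAST a,a → push 23,23. Stack: [0, 23, 23]
BINARY_OP * → 23 * 23 = 529. Stack: [0, 529]
BINARY_OP ^ → 0 ^ 529 = 529. Stack: [529]
STORE_FAST w → w=529. Stack: []
LOAD_FAST_LOAD_FAST b,a → push 19,23. Stack: [19, 23]
COMPARE_OP bool(>) → 19 vs 23 = False. Stack: [False]
POP_JUMP_IF_FALSE → pop False; jump. Stack: []
LOAD_FAST_LOAD_FAST a,b → push 23,19. Stack: [23, 19]
BINARY_OP % → 23 % 19 = 4. Stack: [4]
LOAD_FAST a → push 23. Stack: [4, 23]
BINARY_OP + → 4 + 23 = 27. Stack: [27]
STORE_FAST p → p=27. Stack: []
LOAD_FAST_LOAD_FAST b,w → push 19,529. Stack: [19, 529]
BINARY_OP ^ → 19 ^ 529 = 514. Stack: [514]
LOAD_CONST → push 7. Stack: [514, 7]
LOAD_FAST a → push 23. Stack: [514, 7, 23]
BINARY_OP * → 7 * 23 = 161. Stack: [514, 161]
BINARY_OP * → 514 * 161 = 82754. Stack: [82754]
STORE_FAST t → t=82754. Stack: []
LOAD_FAST_LOAD_FAST b,a → push 19,23. Stack: [19, 23]
BINARY_OP + → 19 + 23 = 42. Stack: [42]
STORE_FAST x → x=42. Stack: []
LOAD_FAST t → push 82754. Stack: [82754]
RETURN_VALUE → return 82754.

82754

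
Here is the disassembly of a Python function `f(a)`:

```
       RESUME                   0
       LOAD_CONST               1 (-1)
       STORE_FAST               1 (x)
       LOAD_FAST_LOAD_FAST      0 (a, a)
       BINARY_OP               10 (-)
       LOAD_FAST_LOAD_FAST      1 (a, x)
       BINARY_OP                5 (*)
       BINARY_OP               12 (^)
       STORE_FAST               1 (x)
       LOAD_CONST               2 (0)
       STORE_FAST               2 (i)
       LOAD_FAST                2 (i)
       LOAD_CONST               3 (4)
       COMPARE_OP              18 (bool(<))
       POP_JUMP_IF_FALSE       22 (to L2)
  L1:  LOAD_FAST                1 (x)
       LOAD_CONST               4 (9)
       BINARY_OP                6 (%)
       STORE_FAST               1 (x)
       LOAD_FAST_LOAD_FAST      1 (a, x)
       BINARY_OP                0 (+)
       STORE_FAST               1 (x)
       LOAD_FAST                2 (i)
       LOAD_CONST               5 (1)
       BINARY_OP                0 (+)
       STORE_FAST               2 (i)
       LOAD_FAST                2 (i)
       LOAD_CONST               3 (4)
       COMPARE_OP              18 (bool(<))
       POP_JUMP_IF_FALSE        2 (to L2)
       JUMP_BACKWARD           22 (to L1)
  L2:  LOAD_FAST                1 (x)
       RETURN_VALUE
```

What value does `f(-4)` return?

-3

LOAD_CONST → push -1
STORE_FAST x → x=-1
LOAD_FAST_LOAD_FAST a,a → push -4,-4
BINARY_OP - → -4 - -4 = 0
LOAD_FAST_LOAD_FAST a,x → push -4,-1
BINARY_OP * → -4 * -1 = 4
BINARY_OP ^ → 0 ^ 4 = 4
STORE_FAST x → x=4
LOAD_CONST → push 0
STORE_FAST i → i=0
LOAD_FAST i → push 0
LOAD_CONST → push 4
COMPARE_OP bool(<) → 0 vs 4 = True
POP_JUMP_IF_FALSE → pop True; no jump
LOAD_FAST x → push 4
LOAD_CONST → push 9
BINARY_OP % → 4 % 9 = 4
STORE_FAST x → x=4
LOAD_FAST_LOAD_FAST a,x → push -4,4
BINARY_OP + → -4 + 4 = 0
STORE_FAST x → x=0
LOAD_FAST i → push 0
LOAD_CONST → push 1
BINARY_OP + → 0 + 1 = 1
STORE_FAST i → i=1
LOAD_FAST i → push 1
LOAD_CONST → push 4
COMPARE_OP bool(<) → 1 vs 4 = True
POP_JUMP_IF_FALSE → pop True; no jump
LOAD_FAST x → push 0
LOAD_CONST → push 9
BINARY_OP % → 0 % 9 = 0
STORE_FAST x → x=0
LOAD_FAST_LOAD_FAST a,x → push -4,0
BINARY_OP + → -4 + 0 = -4
STORE_FAST x → x=-4
LOAD_FAST i → push 1
LOAD_CONST → push 1
BINARY_OP + → 1 + 1 = 2
STORE_FAST i → i=2
LOAD_FAST i → push 2
LOAD_CONST → push 4
COMPARE_OP bool(<) → 2 vs 4 = True
POP_JUMP_IF_FALSE → pop True; no jump
LOAD_FAST x → push -4
LOAD_CONST → push 9
BINARY_OP % → -4 % 9 = 5
STORE_FAST x → x=5
LOAD_FAST_LOAD_FAST a,x → push -4,5
BINARY_OP + → -4 + 5 = 1
STORE_FAST x → x=1
LOAD_FAST i → push 2
LOAD_CONST → push 1
BINARY_OP + → 2 + 1 = 3
STORE_FAST i → i=3
LOAD_FAST i → push 3
LOAD_CONST → push 4
COMPARE_OP bool(<) → 3 vs 4 = True
POP_JUMP_IF_FALSE → pop True; no jump
LOAD_FAST x → push 1
LOAD_CONST → push 9
BINARY_OP % → 1 % 9 = 1
STORE_FAST x → x=1
LOAD_FAST_LOAD_FAST a,x → push -4,1
BINARY_OP + → -4 + 1 = -3
STORE_FAST x → x=-3
LOAD_FAST i → push 3
LOAD_CONST → push 1
BINARY_OP + → 3 + 1 = 4
STORE_FAST i → i=4
LOAD_FAST i → push 4
LOAD_CONST → push 4
COMPARE_OP bool(<) → 4 vs 4 = False
POP_JUMP_IF_FALSE → pop False; jump
LOAD_FAST x → push -3
RETURN_VALUE → return -3.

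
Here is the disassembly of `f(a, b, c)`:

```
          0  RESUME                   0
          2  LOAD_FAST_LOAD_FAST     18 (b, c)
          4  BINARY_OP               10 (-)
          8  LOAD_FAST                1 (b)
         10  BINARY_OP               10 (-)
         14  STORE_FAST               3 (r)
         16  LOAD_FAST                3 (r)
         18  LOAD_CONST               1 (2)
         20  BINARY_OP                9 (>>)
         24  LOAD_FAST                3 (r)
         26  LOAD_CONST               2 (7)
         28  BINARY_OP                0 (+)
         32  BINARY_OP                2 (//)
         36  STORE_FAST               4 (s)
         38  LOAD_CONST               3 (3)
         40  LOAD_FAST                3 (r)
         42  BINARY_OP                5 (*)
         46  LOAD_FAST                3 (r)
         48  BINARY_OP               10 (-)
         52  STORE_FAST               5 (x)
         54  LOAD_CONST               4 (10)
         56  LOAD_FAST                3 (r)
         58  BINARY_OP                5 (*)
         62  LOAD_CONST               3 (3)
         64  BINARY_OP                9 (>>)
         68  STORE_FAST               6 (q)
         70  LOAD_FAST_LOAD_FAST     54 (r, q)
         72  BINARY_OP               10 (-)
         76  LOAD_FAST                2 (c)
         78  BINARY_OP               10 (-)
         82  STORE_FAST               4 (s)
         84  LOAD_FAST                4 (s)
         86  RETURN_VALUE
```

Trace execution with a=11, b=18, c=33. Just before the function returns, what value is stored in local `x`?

LOAD_FAST_LOAD_FAST b,c → push 18,33. Stack: [18, 33]
BINARY_OP - → 18 - 33 = -15. Stack: [-15]
LOAD_FAST b → push 18. Stack: [-15, 18]
BINARY_OP - → -15 - 18 = -33. Stack: [-33]
STORE_FAST r → r=-33. Stack: []
LOAD_FAST r → push -33. Stack: [-33]
LOAD_CONST → push 2. Stack: [-33, 2]
BINARY_OP >> → -33 >> 2 = -9. Stack: [-9]
LOAD_FAST r → push -33. Stack: [-9, -33]
LOAD_CONST → push 7. Stack: [-9, -33, 7]
BINARY_OP + → -33 + 7 = -26. Stack: [-9, -26]
BINARY_OP // → -9 // -26 = 0. Stack: [0]
STORE_FAST s → s=0. Stack: []
LOAD_CONST → push 3. Stack: [3]
LOAD_FAST r → push -33. Stack: [3, -33]
BINARY_OP * → 3 * -33 = -99. Stack: [-99]
LOAD_FAST r → push -33. Stack: [-99, -33]
BINARY_OP - → -99 - -33 = -66. Stack: [-66]
STORE_FAST x → x=-66. Stack: []
LOAD_CONST → push 10. Stack: [10]
LOAD_FAST r → push -33. Stack: [10, -33]
BINARY_OP * → 10 * -33 = -330. Stack: [-330]
LOAD_CONST → push 3. Stack: [-330, 3]
BINARY_OP >> → -330 >> 3 = -42. Stack: [-42]
STORE_FAST q → q=-42. Stack: []
LOAD_FAST_LOAD_FAST r,q → push -33,-42. Stack: [-33, -42]
BINARY_OP - → -33 - -42 = 9. Stack: [9]
LOAD_FAST c → push 33. Stack: [9, 33]
BINARY_OP - → 9 - 33 = -24. Stack: [-24]
STORE_FAST s → s=-24. Stack: []
LOAD_FAST s → push -24. Stack: [-24]
RETURN_VALUE → return -24.

-66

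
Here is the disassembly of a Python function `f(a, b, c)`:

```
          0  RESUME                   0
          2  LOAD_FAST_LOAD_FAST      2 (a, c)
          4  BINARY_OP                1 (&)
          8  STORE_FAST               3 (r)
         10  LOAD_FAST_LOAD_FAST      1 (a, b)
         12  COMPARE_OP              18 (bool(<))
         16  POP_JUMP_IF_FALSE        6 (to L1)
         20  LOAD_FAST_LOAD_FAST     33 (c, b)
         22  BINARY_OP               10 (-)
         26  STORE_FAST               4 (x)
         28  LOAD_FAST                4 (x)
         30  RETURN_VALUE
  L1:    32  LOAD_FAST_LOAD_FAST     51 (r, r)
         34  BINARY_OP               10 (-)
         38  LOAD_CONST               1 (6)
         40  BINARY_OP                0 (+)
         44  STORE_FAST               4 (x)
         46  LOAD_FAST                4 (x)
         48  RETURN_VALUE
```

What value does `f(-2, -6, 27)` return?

LOAD_FAST_LOAD_FAST a,c → push -2,27. Stack: [-2, 27]
BINARY_OP & → -2 & 27 = 26. Stack: [26]
STORE_FAST r → r=26. Stack: []
LOAD_FAST_LOAD_FAST a,b → push -2,-6. Stack: [-2, -6]
COMPARE_OP bool(<) → -2 vs -6 = False. Stack: [False]
POP_JUMP_IF_FALSE → pop False; jump. Stack: []
LOAD_FAST_LOAD_FAST r,r → push 26,26. Stack: [26, 26]
BINARY_OP - → 26 - 26 = 0. Stack: [0]
LOAD_CONST → push 6. Stack: [0, 6]
BINARY_OP + → 0 + 6 = 6. Stack: [6]
STORE_FAST x → x=6. Stack: []
LOAD_FAST x → push 6. Stack: [6]
RETURN_VALUE → return 6.

6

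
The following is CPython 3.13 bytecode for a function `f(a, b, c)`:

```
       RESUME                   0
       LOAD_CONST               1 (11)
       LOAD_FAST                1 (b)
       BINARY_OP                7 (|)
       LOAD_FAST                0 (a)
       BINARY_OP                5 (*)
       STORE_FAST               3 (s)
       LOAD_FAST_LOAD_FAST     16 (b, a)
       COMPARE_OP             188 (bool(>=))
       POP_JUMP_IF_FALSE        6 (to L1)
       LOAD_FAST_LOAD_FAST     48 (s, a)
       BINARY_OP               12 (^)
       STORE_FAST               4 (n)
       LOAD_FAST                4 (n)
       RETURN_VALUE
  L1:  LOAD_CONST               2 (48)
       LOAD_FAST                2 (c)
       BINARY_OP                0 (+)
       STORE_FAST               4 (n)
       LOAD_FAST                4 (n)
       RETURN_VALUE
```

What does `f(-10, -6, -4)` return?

-60

LOAD_CONST → push 11. Stack: [11]
LOAD_FAST b → push -6. Stack: [11, -6]
BINARY_OP | → 11 | -6 = -5. Stack: [-5]
LOAD_FAST a → push -10. Stack: [-5, -10]
BINARY_OP * → -5 * -10 = 50. Stack: [50]
STORE_FAST s → s=50. Stack: []
LOAD_FAST_LOAD_FAST b,a → push -6,-10. Stack: [-6, -10]
COMPARE_OP bool(>=) → -6 vs -10 = True. Stack: [True]
POP_JUMP_IF_FALSE → pop True; no jump. Stack: []
LOAD_FAST_LOAD_FAST s,a → push 50,-10. Stack: [50, -10]
BINARY_OP ^ → 50 ^ -10 = -60. Stack: [-60]
STORE_FAST n → n=-60. Stack: []
LOAD_FAST n → push -60. Stack: [-60]
RETURN_VALUE → return -60.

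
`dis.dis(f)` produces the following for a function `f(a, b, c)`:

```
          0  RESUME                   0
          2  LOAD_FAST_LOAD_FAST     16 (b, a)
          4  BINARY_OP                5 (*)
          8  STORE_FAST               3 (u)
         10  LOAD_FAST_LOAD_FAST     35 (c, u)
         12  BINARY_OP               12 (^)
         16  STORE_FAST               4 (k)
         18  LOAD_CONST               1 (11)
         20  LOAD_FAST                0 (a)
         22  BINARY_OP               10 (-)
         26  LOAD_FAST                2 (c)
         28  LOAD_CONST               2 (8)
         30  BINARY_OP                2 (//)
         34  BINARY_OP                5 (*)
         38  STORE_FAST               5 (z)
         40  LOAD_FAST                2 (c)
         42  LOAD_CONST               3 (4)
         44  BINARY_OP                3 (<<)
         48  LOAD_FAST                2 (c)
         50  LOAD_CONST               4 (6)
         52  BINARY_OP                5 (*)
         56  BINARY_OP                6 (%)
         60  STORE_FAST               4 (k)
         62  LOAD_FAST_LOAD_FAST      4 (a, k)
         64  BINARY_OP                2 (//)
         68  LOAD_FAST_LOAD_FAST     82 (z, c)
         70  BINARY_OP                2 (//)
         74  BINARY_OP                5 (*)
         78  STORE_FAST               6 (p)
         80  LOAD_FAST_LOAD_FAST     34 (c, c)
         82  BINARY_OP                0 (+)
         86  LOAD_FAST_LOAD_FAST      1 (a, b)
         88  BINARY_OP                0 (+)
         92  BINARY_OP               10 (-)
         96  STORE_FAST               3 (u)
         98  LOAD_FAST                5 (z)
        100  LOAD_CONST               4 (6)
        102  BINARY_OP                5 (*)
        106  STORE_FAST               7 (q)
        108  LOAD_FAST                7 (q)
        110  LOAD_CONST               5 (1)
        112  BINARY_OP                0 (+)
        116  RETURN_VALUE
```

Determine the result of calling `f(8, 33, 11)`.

LOAD_FAST_LOAD_FAST b,a → push 33,8. Stack: [33, 8]
BINARY_OP * → 33 * 8 = 264. Stack: [264]
STORE_FAST u → u=264. Stack: []
LOAD_FAST_LOAD_FAST c,u → push 11,264. Stack: [11, 264]
BINARY_OP ^ → 11 ^ 264 = 259. Stack: [259]
STORE_FAST k → k=259. Stack: []
LOAD_CONST → push 11. Stack: [11]
LOAD_FAST a → push 8. Stack: [11, 8]
BINARY_OP - → 11 - 8 = 3. Stack: [3]
LOAD_FAST c → push 11. Stack: [3, 11]
LOAD_CONST → push 8. Stack: [3, 11, 8]
BINARY_OP // → 11 // 8 = 1. Stack: [3, 1]
BINARY_OP * → 3 * 1 = 3. Stack: [3]
STORE_FAST z → z=3. Stack: []
LOAD_FAST c → push 11. Stack: [11]
LOAD_CONST → push 4. Stack: [11, 4]
BINARY_OP << → 11 << 4 = 176. Stack: [176]
LOAD_FAST c → push 11. Stack: [176, 11]
LOAD_CONST → push 6. Stack: [176, 11, 6]
BINARY_OP * → 11 * 6 = 66. Stack: [176, 66]
BINARY_OP % → 176 % 66 = 44. Stack: [44]
STORE_FAST k → k=44. Stack: []
LOAD_FAST_LOAD_FAST a,k → push 8,44. Stack: [8, 44]
BINARY_OP // → 8 // 44 = 0. Stack: [0]
LOAD_FAST_LOAD_FAST z,c → push 3,11. Stack: [0, 3, 11]
BINARY_OP // → 3 // 11 = 0. Stack: [0, 0]
BINARY_OP * → 0 * 0 = 0. Stack: [0]
STORE_FAST p → p=0. Stack: []
LOAD_FAST_LOAD_FAST c,c → push 11,11. Stack: [11, 11]
BINARY_OP + → 11 + 11 = 22. Stack: [22]
LOAD_FAST_LOAD_FAST a,b → push 8,33. Stack: [22, 8, 33]
BINARY_OP + → 8 + 33 = 41. Stack: [22, 41]
BINARY_OP - → 22 - 41 = -19. Stack: [-19]
STORE_FAST u → u=-19. Stack: []
LOAD_FAST z → push 3. Stack: [3]
LOAD_CONST → push 6. Stack: [3, 6]
BINARY_OP * → 3 * 6 = 18. Stack: [18]
STORE_FAST q → q=18. Stack: []
LOAD_FAST q → push 18. Stack: [18]
LOAD_CONST → push 1. Stack: [18, 1]
BINARY_OP + → 18 + 1 = 19. Stack: [19]
RETURN_VALUE → return 19.

19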